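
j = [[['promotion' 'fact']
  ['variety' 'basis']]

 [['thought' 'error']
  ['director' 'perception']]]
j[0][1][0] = 'variety'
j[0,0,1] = 'fact'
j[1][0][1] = 'error'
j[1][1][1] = 'perception'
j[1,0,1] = 'error'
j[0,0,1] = 'fact'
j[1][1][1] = 'perception'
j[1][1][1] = 'perception'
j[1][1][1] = 'perception'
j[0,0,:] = ['promotion', 'fact']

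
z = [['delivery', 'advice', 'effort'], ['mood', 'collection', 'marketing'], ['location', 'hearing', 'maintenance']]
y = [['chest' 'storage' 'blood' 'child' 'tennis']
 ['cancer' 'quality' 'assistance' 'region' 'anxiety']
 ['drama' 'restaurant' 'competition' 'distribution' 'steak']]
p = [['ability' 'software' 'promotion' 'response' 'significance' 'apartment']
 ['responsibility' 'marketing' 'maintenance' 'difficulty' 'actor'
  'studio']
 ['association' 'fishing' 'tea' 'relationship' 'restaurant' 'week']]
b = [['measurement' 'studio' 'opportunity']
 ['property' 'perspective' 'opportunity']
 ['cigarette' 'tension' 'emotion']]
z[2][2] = 'maintenance'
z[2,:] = ['location', 'hearing', 'maintenance']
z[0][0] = 'delivery'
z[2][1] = 'hearing'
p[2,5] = 'week'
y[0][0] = 'chest'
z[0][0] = 'delivery'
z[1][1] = 'collection'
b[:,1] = ['studio', 'perspective', 'tension']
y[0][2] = 'blood'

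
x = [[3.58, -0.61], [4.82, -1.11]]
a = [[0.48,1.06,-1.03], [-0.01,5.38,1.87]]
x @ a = [[1.72, 0.51, -4.83], [2.32, -0.86, -7.04]]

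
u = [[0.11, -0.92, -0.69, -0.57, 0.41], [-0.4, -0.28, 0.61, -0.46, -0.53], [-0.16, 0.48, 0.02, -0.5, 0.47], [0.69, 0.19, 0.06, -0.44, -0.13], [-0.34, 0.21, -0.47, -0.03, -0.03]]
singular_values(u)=[1.37, 1.06, 0.93, 0.84, 0.44]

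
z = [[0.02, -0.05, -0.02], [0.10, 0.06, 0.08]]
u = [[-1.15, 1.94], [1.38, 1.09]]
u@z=[[0.17,0.17,0.18], [0.14,-0.00,0.06]]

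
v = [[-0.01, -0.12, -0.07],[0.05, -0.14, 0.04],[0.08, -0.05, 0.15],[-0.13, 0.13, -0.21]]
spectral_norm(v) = 0.35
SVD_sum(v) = [[0.00, -0.00, 0.00],[0.06, -0.06, 0.09],[0.08, -0.09, 0.12],[-0.13, 0.14, -0.2]] + [[-0.01, -0.12, -0.08], [-0.01, -0.08, -0.05], [0.00, 0.04, 0.02], [-0.00, -0.01, -0.01]] + [[-0.0, -0.00, 0.0], [0.00, 0.0, -0.0], [-0.00, -0.0, 0.00], [-0.00, -0.0, 0.0]]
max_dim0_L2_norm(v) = 0.27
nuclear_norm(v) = 0.53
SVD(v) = [[0.02,-0.8,-0.42], [0.35,-0.53,0.31], [0.49,0.26,-0.78], [-0.8,-0.09,-0.35]] @ diag([0.3497537839957457, 0.1733824103708769, 0.0032909504162488205]) @ [[0.46, -0.51, 0.73],[0.08, 0.84, 0.54],[0.88, 0.19, -0.43]]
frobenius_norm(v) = 0.39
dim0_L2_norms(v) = [0.16, 0.23, 0.27]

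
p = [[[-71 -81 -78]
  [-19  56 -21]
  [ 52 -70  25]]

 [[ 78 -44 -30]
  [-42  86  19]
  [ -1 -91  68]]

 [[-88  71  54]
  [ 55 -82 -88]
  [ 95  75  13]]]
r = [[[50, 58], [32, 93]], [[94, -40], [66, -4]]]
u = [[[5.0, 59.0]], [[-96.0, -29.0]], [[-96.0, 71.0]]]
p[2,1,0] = 55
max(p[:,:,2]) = 68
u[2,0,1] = 71.0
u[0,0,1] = 59.0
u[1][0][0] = -96.0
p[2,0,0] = -88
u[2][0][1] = 71.0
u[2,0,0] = -96.0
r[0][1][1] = 93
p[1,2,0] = -1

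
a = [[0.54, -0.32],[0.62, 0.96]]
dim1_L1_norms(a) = [0.86, 1.58]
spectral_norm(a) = 1.14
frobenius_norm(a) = 1.30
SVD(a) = [[0.03,1.0], [1.00,-0.03]] @ diag([1.1431686225456312, 0.6270291065230738]) @ [[0.56, 0.83], [0.83, -0.56]]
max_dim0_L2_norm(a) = 1.01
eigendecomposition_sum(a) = [[(0.27+0.4j), (-0.16+0.31j)], [(0.31-0.59j), 0.48-0.00j]] + [[(0.27-0.4j), -0.16-0.31j],[0.31+0.59j, (0.48+0j)]]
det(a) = 0.72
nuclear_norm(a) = 1.77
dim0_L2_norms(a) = [0.82, 1.01]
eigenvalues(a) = [(0.75+0.39j), (0.75-0.39j)]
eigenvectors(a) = [[0.28-0.51j, (0.28+0.51j)], [-0.81+0.00j, -0.81-0.00j]]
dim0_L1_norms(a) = [1.16, 1.28]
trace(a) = 1.50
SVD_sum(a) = [[0.02,  0.03], [0.64,  0.95]] + [[0.52, -0.35], [-0.02, 0.01]]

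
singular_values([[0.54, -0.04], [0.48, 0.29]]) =[0.74, 0.24]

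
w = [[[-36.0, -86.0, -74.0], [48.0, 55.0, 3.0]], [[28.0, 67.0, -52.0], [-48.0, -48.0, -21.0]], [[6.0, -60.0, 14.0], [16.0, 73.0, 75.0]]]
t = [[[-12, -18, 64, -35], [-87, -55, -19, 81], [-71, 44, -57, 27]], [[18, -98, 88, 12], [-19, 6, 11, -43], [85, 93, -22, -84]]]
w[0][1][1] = 55.0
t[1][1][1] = 6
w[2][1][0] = 16.0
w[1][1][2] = -21.0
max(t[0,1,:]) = 81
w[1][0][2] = -52.0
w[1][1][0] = -48.0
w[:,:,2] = [[-74.0, 3.0], [-52.0, -21.0], [14.0, 75.0]]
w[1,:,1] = [67.0, -48.0]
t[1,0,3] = 12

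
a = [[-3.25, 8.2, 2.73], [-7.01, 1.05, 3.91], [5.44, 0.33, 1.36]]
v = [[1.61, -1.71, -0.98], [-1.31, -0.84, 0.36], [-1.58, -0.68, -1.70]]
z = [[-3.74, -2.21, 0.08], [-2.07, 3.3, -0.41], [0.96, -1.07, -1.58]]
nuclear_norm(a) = 21.07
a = z @ v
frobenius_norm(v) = 3.86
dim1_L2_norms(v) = [2.54, 1.6, 2.42]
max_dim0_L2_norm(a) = 9.45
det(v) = 7.90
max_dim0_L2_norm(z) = 4.38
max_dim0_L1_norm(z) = 6.77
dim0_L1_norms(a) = [15.7, 9.58, 8.0]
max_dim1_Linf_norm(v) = 1.71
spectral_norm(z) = 4.40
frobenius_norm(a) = 13.50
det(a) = 230.24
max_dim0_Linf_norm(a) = 8.2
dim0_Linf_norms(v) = [1.61, 1.71, 1.7]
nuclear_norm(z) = 10.12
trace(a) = -0.84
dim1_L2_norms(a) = [9.23, 8.1, 5.62]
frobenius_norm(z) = 6.23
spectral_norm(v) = 2.63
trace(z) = -2.02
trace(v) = -0.93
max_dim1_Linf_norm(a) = 8.2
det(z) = 29.16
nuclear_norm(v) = 6.37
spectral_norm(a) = 11.30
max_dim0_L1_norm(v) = 4.5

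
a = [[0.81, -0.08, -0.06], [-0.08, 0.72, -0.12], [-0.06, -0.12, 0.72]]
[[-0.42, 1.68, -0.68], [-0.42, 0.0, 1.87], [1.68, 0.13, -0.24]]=a@[[-0.37, 2.14, -0.58], [-0.25, 0.31, 2.54], [2.26, 0.41, 0.04]]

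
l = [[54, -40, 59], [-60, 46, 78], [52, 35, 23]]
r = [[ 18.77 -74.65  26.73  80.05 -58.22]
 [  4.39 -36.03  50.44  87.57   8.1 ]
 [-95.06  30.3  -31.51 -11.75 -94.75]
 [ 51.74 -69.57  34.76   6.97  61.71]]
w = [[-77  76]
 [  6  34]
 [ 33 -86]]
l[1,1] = 46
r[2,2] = -31.51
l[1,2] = 78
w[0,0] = -77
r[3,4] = 61.71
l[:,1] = [-40, 46, 35]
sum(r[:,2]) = 80.41999999999999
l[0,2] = 59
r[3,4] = 61.71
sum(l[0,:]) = 73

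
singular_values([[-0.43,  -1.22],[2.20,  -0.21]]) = [2.24, 1.24]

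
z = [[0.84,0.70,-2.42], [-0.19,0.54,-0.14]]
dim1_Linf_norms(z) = [2.42, 0.54]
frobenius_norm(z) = 2.72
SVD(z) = [[-1.0, -0.08],[-0.08, 1.0]] @ diag([2.664205532463293, 0.5489160963134371]) @ [[-0.31,-0.28,0.91],[-0.47,0.88,0.11]]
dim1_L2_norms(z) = [2.66, 0.59]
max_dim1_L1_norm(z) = 3.96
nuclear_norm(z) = 3.21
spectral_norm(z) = 2.66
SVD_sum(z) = [[0.82, 0.74, -2.42],[0.07, 0.06, -0.2]] + [[0.02, -0.04, -0.0], [-0.26, 0.48, 0.06]]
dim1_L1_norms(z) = [3.96, 0.87]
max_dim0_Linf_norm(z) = 2.42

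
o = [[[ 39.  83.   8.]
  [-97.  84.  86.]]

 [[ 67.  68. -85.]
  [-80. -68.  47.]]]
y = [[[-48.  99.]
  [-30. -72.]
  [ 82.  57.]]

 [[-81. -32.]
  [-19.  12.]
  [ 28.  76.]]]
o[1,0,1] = 68.0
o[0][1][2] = 86.0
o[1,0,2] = -85.0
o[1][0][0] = 67.0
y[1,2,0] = 28.0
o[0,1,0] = -97.0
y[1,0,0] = -81.0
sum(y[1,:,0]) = -72.0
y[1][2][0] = 28.0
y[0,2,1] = 57.0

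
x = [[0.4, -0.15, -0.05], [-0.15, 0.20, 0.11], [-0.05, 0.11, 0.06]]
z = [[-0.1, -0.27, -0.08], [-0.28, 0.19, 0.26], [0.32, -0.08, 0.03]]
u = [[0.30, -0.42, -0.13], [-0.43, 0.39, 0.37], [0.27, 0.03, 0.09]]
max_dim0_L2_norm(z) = 0.44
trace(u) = 0.78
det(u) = -0.04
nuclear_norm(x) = 0.67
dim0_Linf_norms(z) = [0.32, 0.27, 0.26]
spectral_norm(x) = 0.50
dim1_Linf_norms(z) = [0.27, 0.28, 0.32]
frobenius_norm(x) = 0.53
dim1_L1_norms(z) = [0.45, 0.73, 0.43]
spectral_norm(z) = 0.50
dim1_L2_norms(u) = [0.53, 0.69, 0.29]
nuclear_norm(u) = 1.28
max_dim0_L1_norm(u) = 1.0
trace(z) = 0.12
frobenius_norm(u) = 0.92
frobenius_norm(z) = 0.62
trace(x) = 0.66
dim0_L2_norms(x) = [0.43, 0.27, 0.13]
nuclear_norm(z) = 0.98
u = x + z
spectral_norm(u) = 0.86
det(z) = -0.02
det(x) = -0.00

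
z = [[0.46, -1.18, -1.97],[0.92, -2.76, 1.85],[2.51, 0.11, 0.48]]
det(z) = -19.51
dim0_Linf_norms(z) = [2.51, 2.76, 1.97]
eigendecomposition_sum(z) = [[0.26+1.24j, -0.29-0.21j, (-1.13+0.38j)], [0.58-0.24j, (-0.08+0.16j), 0.29+0.52j], [(1.23-0.25j), -0.21+0.28j, (0.37+1.12j)]] + [[0.26-1.24j, (-0.29+0.21j), (-1.13-0.38j)], [0.58+0.24j, -0.08-0.16j, (0.29-0.52j)], [(1.23+0.25j), -0.21-0.28j, (0.37-1.12j)]] + [[(-0.06-0j), -0.60-0.00j, (0.3+0j)], [(-0.24-0j), (-2.61-0j), 1.28+0.00j], [(0.05+0j), (0.53+0j), -0.26-0.00j]]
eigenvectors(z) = [[(0.67+0j), 0.67-0.00j, -0.22+0.00j],[-0.06-0.33j, -0.06+0.33j, (-0.96+0j)],[-0.66j, 0.00+0.66j, 0.19+0.00j]]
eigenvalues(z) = [(0.55+2.52j), (0.55-2.52j), (-2.92+0j)]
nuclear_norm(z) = 8.27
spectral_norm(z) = 3.63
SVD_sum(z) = [[0.02, -0.02, 0.02], [1.70, -2.28, 1.71], [0.74, -1.00, 0.75]] + [[0.89, -0.79, -1.93], [-0.10, 0.09, 0.22], [0.21, -0.19, -0.46]] + [[-0.44, -0.37, -0.05],[-0.68, -0.56, -0.08],[1.56, 1.30, 0.19]]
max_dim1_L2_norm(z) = 3.45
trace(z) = -1.82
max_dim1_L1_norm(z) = 5.53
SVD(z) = [[-0.01, -0.97, 0.25], [-0.92, 0.11, 0.39], [-0.40, -0.23, -0.89]] @ diag([3.6267956449866716, 2.3451165940548724, 2.293639359139574]) @ [[-0.51, 0.69, -0.52], [-0.39, 0.35, 0.85], [-0.77, -0.64, -0.09]]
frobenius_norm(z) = 4.89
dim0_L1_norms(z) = [3.89, 4.05, 4.3]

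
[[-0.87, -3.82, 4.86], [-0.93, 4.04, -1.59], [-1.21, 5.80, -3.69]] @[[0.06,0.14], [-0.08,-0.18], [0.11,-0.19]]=[[0.79, -0.36], [-0.55, -0.56], [-0.94, -0.51]]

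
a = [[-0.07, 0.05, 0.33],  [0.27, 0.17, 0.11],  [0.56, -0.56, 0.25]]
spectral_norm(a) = 0.84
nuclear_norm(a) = 1.49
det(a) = -0.09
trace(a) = 0.35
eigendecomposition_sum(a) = [[(-0.28+0j), 0.13-0.00j, (0.11+0j)], [(0.07-0j), -0.03+0.00j, (-0.03-0j)], [0.29-0.00j, -0.13+0.00j, (-0.12-0j)]] + [[0.10-0.01j,(-0.04+0.2j),0.11-0.06j], [(0.1-0.09j),0.10+0.24j,0.07-0.14j], [0.14+0.07j,-0.21+0.21j,(0.18+0.02j)]] + [[(0.1+0.01j), -0.04-0.20j, 0.11+0.06j], [(0.1+0.09j), 0.10-0.24j, (0.07+0.14j)], [(0.14-0.07j), (-0.21-0.21j), 0.18-0.02j]]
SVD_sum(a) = [[0.02, -0.02, 0.01], [0.08, -0.07, 0.04], [0.58, -0.52, 0.27]] + [[0.03, 0.16, 0.24], [0.02, 0.12, 0.18], [-0.0, -0.02, -0.03]] + [[-0.12, -0.09, 0.08], [0.16, 0.13, -0.11], [-0.02, -0.01, 0.01]]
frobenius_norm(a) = 0.96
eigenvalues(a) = [(-0.43+0j), (0.39+0.24j), (0.39-0.24j)]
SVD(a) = [[0.03, -0.8, 0.60], [0.14, -0.59, -0.79], [0.99, 0.11, 0.09]] @ diag([0.8379546575113771, 0.36512691743585274, 0.290541436147724]) @ [[0.70, -0.63, 0.33], [-0.11, -0.55, -0.82], [-0.7, -0.54, 0.46]]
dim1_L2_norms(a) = [0.34, 0.34, 0.83]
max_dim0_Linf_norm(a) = 0.56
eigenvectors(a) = [[(-0.68+0j), -0.38+0.26j, -0.38-0.26j], [0.18+0.00j, -0.21+0.54j, (-0.21-0.54j)], [0.71+0.00j, (-0.67+0j), -0.67-0.00j]]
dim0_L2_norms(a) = [0.63, 0.59, 0.43]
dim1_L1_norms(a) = [0.45, 0.55, 1.37]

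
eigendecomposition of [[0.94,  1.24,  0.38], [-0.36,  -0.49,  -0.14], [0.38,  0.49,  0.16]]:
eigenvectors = [[-0.87,-0.78,-0.64], [0.32,0.63,0.26], [-0.36,-0.06,0.72]]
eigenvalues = [0.64, -0.03, 0.0]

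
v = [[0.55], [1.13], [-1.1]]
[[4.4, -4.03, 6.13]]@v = [[-8.88]]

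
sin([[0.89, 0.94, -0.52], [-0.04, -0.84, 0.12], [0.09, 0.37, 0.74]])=[[0.80,0.86,-0.37], [-0.04,-0.75,0.11], [0.06,0.32,0.68]]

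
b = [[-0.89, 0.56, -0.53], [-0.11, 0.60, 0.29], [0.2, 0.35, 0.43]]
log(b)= [[0.95+3.14j, (-3.43-0.11j), 3.87-0.08j], [0.85-0.03j, (-2.47+1.17j), 2.59-1.34j], [-1.28-0.03j, (3.47-1.72j), (-4.08+1.98j)]]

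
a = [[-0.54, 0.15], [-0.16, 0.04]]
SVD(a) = [[-0.96,-0.28], [-0.28,0.96]] @ diag([0.5841944218471181, 0.004108221356191025]) @ [[0.96, -0.27], [-0.27, -0.96]]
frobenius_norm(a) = 0.58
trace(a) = -0.50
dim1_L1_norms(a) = [0.69, 0.2]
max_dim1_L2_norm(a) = 0.56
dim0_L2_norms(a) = [0.56, 0.16]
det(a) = 0.00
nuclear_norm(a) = 0.59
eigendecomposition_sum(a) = [[-0.54, 0.15], [-0.16, 0.05]] + [[0.00,  -0.0],[0.0,  -0.01]]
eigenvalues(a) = [-0.5, -0.0]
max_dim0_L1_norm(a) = 0.7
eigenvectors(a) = [[-0.96,-0.27], [-0.29,-0.96]]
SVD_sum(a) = [[-0.54, 0.15], [-0.16, 0.04]] + [[0.0, 0.00], [-0.00, -0.0]]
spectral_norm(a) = 0.58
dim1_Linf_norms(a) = [0.54, 0.16]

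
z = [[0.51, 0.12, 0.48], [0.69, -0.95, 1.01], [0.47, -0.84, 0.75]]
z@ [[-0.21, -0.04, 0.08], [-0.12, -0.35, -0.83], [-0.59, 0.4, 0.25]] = [[-0.40, 0.13, 0.06],[-0.63, 0.71, 1.1],[-0.44, 0.58, 0.92]]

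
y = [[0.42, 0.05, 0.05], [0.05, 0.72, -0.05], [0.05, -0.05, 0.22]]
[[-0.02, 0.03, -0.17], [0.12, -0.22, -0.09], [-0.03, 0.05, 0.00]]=y @[[-0.07, 0.09, -0.4], [0.17, -0.3, -0.09], [-0.06, 0.12, 0.08]]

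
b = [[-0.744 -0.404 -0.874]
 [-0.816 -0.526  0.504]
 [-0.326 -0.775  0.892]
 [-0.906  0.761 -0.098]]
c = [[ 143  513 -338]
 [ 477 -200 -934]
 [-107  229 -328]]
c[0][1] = 513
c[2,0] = -107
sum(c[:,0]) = 513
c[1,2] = -934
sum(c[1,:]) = -657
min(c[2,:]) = -328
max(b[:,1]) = 0.761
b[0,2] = -0.874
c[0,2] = -338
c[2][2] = -328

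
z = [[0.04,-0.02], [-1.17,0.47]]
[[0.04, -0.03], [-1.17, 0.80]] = z@[[0.65,-0.57],[-0.88,0.29]]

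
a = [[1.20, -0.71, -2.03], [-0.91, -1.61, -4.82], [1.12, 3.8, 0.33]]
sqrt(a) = [[1.21, 0.08, -0.63], [-0.08, 0.95, -1.80], [0.41, 1.39, 1.76]]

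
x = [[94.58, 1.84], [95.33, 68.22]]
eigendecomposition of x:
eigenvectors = [[0.32,-0.06], [0.95,1.00]]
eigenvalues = [100.08, 62.72]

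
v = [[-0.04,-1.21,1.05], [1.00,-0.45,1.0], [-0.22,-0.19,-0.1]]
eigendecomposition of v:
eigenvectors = [[(0.72+0j),0.72-0.00j,-0.48+0.00j], [0.22-0.63j,(0.22+0.63j),0.56+0.00j], [0.11+0.15j,(0.11-0.15j),(0.67+0j)]]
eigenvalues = [(-0.24+1.26j), (-0.24-1.26j), (-0.1+0j)]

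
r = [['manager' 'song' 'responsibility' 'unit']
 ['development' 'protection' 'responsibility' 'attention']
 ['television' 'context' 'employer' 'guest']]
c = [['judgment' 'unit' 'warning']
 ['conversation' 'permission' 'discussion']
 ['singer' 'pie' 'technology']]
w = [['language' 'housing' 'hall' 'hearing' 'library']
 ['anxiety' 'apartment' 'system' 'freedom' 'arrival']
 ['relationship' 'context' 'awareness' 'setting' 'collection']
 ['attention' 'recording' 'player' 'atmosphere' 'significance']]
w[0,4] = 'library'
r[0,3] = 'unit'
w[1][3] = 'freedom'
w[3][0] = 'attention'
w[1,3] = 'freedom'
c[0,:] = ['judgment', 'unit', 'warning']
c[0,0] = 'judgment'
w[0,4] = 'library'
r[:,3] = ['unit', 'attention', 'guest']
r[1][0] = 'development'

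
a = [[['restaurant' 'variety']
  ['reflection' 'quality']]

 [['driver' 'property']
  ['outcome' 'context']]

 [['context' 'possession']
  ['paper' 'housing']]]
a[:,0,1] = ['variety', 'property', 'possession']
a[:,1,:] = [['reflection', 'quality'], ['outcome', 'context'], ['paper', 'housing']]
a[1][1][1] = 'context'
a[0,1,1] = 'quality'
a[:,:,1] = [['variety', 'quality'], ['property', 'context'], ['possession', 'housing']]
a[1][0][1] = 'property'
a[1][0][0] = 'driver'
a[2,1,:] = ['paper', 'housing']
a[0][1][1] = 'quality'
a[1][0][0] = 'driver'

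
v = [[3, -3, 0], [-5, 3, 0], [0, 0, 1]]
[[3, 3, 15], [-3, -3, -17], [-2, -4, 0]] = v@[[0, 0, 1], [-1, -1, -4], [-2, -4, 0]]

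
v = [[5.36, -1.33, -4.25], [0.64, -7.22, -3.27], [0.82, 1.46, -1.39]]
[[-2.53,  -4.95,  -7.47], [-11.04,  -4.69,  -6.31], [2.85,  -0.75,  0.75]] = v@[[-0.45, -0.3, -1.51], [1.72, 0.31, 0.94], [-0.51, 0.69, -0.44]]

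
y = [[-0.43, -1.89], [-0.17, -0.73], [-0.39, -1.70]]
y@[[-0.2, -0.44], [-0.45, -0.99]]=[[0.94, 2.06], [0.36, 0.8], [0.84, 1.85]]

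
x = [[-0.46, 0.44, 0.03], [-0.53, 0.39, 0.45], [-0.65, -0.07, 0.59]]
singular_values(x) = [1.23, 0.52, 0.16]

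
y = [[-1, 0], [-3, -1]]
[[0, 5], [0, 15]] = y @ [[0, -5], [0, 0]]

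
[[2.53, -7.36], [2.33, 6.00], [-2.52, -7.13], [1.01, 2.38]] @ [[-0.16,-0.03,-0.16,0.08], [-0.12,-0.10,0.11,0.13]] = [[0.48,0.66,-1.21,-0.75], [-1.09,-0.67,0.29,0.97], [1.26,0.79,-0.38,-1.13], [-0.45,-0.27,0.1,0.39]]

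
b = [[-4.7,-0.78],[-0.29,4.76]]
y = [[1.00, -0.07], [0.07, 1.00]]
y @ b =[[-4.68, -1.11], [-0.62, 4.71]]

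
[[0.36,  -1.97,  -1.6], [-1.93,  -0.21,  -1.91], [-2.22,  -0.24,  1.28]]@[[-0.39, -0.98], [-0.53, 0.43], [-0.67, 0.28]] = [[1.98, -1.65], [2.14, 1.27], [0.14, 2.43]]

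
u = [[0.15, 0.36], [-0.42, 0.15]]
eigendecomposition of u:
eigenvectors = [[0.00-0.68j, 0.68j],  [0.73+0.00j, (0.73-0j)]]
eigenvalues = [(0.15+0.39j), (0.15-0.39j)]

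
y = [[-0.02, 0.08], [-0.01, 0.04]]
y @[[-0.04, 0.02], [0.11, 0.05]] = [[0.01,0.0],[0.00,0.0]]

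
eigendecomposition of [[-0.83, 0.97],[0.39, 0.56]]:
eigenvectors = [[-0.97, -0.51], [0.23, -0.86]]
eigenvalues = [-1.06, 0.79]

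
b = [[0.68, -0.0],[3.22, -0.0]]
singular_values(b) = [3.29, -0.0]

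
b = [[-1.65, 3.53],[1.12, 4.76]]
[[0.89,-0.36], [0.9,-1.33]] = b@[[-0.09, -0.25], [0.21, -0.22]]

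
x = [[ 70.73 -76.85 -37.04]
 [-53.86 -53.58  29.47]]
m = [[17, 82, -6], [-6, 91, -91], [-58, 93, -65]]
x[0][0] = 70.73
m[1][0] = -6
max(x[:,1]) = -53.58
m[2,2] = -65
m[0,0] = 17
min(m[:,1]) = 82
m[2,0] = -58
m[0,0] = 17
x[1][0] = -53.86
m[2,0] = -58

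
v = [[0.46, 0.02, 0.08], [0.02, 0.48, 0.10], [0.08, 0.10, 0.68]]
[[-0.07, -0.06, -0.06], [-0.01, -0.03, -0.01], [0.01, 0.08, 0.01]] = v@ [[-0.15, -0.14, -0.13],[-0.03, -0.09, -0.03],[0.03, 0.14, 0.04]]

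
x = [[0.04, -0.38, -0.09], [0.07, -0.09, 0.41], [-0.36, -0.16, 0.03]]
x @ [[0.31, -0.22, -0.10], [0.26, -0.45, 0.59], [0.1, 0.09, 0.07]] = [[-0.1, 0.15, -0.23], [0.04, 0.06, -0.03], [-0.15, 0.15, -0.06]]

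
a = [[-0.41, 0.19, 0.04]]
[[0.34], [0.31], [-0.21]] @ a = [[-0.14,0.06,0.01], [-0.13,0.06,0.01], [0.09,-0.04,-0.01]]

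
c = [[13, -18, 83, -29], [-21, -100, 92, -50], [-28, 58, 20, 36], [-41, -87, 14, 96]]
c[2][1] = 58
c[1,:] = [-21, -100, 92, -50]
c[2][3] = 36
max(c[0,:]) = 83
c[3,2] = 14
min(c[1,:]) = -100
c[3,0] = -41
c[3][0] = -41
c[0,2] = 83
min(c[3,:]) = -87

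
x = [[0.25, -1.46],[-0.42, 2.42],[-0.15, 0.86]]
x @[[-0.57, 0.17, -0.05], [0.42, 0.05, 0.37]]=[[-0.76, -0.03, -0.55],[1.26, 0.05, 0.92],[0.45, 0.02, 0.33]]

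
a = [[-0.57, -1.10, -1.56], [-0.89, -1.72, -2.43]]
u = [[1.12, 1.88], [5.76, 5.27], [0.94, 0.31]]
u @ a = [[-2.31, -4.47, -6.32], [-7.97, -15.4, -21.79], [-0.81, -1.57, -2.22]]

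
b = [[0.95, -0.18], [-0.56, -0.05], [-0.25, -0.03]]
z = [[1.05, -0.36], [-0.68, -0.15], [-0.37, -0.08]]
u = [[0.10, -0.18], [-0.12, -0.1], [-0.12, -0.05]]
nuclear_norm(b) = 1.28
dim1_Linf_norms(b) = [0.95, 0.56, 0.25]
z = u + b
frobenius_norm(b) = 1.15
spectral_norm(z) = 1.32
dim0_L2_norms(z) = [1.3, 0.4]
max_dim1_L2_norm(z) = 1.11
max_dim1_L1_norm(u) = 0.28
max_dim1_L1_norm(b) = 1.13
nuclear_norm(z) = 1.67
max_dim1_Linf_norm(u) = 0.18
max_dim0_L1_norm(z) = 2.1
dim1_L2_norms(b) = [0.97, 0.56, 0.25]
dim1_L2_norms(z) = [1.11, 0.7, 0.38]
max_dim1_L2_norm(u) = 0.21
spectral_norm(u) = 0.21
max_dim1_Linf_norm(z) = 1.05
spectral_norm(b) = 1.14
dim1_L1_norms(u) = [0.28, 0.22, 0.17]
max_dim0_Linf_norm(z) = 1.05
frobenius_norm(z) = 1.36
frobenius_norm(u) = 0.29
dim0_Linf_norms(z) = [1.05, 0.36]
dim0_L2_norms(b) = [1.13, 0.19]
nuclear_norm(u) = 0.41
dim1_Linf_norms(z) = [1.05, 0.68, 0.37]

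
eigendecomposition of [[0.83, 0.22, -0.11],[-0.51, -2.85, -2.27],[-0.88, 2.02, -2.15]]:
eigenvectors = [[0.96+0.00j, (-0.03-0.04j), -0.03+0.04j], [(0.03+0j), (0.73+0j), (0.73-0j)], [(-0.26+0j), (-0.1-0.68j), -0.10+0.68j]]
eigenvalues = [(0.87+0j), (-2.52+2.14j), (-2.52-2.14j)]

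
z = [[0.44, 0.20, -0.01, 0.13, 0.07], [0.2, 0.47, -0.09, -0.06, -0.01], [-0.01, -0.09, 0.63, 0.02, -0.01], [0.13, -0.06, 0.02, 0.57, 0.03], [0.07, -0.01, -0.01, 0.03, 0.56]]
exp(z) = [[1.6, 0.31, -0.03, 0.21, 0.12], [0.31, 1.64, -0.16, -0.08, -0.01], [-0.03, -0.16, 1.89, 0.04, -0.02], [0.21, -0.08, 0.04, 1.79, 0.06], [0.12, -0.01, -0.02, 0.06, 1.76]]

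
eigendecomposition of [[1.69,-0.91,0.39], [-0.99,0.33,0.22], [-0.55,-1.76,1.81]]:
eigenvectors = [[-0.18, -0.83, -0.1], [-0.6, 0.37, 0.35], [-0.78, -0.41, 0.93]]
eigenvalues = [0.32, 2.29, 1.22]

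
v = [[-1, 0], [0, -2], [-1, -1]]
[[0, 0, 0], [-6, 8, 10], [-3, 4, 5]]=v @ [[0, 0, 0], [3, -4, -5]]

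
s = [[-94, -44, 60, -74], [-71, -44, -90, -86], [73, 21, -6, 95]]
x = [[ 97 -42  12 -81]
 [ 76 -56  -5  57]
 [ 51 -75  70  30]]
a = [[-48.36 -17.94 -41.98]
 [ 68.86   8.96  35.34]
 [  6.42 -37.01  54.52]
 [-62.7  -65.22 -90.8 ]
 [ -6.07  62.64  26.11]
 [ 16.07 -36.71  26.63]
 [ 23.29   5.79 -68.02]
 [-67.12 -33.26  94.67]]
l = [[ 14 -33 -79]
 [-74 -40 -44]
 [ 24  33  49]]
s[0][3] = -74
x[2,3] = 30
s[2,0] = 73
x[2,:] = [51, -75, 70, 30]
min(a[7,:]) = -67.12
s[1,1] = -44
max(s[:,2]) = 60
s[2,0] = 73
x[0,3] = -81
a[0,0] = -48.36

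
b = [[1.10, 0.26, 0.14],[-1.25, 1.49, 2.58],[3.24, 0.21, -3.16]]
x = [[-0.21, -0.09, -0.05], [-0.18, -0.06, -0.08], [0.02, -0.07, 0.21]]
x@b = [[-0.28, -0.20, -0.1],[-0.38, -0.15, 0.07],[0.79, -0.06, -0.84]]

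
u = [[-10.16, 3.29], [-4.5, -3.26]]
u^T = [[-10.16,  -4.50], [3.29,  -3.26]]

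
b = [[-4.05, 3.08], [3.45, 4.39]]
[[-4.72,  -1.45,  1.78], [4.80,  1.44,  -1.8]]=b @ [[1.25, 0.38, -0.47], [0.11, 0.03, -0.04]]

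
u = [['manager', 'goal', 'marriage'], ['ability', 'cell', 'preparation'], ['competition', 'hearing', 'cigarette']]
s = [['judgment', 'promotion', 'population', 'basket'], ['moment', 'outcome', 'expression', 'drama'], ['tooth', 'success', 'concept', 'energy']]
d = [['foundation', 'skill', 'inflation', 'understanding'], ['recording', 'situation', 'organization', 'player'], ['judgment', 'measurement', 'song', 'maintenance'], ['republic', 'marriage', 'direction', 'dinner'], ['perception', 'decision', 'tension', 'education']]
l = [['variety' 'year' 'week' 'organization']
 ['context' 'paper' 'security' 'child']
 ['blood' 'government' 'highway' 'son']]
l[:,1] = ['year', 'paper', 'government']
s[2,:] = ['tooth', 'success', 'concept', 'energy']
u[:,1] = ['goal', 'cell', 'hearing']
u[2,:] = ['competition', 'hearing', 'cigarette']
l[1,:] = ['context', 'paper', 'security', 'child']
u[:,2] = ['marriage', 'preparation', 'cigarette']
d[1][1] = 'situation'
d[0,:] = ['foundation', 'skill', 'inflation', 'understanding']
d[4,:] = ['perception', 'decision', 'tension', 'education']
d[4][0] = 'perception'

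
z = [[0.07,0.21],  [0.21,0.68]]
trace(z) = 0.75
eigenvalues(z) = [0.0, 0.75]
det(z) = 0.00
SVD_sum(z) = [[0.07, 0.21], [0.21, 0.68]] + [[0.00, -0.00],[-0.0, 0.0]]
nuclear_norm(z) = 0.75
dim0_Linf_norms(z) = [0.21, 0.68]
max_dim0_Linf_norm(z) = 0.68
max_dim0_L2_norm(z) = 0.71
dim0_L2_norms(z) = [0.22, 0.71]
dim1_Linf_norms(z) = [0.21, 0.68]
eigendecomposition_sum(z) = [[0.00, -0.00], [-0.00, 0.0]] + [[0.07, 0.21], [0.21, 0.68]]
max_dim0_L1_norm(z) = 0.89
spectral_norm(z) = 0.75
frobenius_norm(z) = 0.75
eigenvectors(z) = [[-0.95,-0.3],[0.3,-0.95]]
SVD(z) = [[-0.30, -0.95], [-0.95, 0.3]] @ diag([0.7453039292257105, 0.004696070774289554]) @ [[-0.30, -0.95], [-0.95, 0.3]]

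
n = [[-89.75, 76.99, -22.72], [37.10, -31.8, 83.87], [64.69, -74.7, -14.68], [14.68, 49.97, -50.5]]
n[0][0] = -89.75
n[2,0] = 64.69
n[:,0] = [-89.75, 37.1, 64.69, 14.68]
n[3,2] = -50.5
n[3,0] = 14.68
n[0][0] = -89.75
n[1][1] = -31.8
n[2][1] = -74.7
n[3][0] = 14.68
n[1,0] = 37.1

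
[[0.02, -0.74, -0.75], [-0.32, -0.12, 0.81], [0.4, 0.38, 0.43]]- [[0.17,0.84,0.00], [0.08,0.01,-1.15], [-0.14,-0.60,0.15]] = [[-0.15, -1.58, -0.75], [-0.4, -0.13, 1.96], [0.54, 0.98, 0.28]]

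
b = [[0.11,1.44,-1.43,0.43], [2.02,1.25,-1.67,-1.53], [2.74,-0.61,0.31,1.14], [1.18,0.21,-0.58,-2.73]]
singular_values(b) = [4.33, 3.07, 2.34, 0.01]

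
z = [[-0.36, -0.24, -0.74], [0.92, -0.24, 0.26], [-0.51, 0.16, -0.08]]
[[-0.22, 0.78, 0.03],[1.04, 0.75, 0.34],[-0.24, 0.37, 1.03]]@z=[[0.78, -0.13, 0.36], [0.14, -0.38, -0.60], [-0.10, 0.13, 0.19]]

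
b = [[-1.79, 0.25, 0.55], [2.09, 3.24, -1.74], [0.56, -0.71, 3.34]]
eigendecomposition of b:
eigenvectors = [[-0.9, 0.12, 0.02],  [0.41, 0.83, -0.82],  [0.15, 0.55, 0.57]]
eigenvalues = [-1.99, 2.39, 4.39]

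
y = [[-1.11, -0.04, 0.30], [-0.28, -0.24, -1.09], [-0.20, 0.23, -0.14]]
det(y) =-0.356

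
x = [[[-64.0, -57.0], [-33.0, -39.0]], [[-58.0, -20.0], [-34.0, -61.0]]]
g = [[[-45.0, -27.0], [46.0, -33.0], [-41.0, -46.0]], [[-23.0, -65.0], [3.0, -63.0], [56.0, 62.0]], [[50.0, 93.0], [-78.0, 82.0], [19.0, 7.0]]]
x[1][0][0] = -58.0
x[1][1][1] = -61.0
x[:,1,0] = [-33.0, -34.0]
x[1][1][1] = -61.0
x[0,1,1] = -39.0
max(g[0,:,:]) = 46.0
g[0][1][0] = 46.0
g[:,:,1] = [[-27.0, -33.0, -46.0], [-65.0, -63.0, 62.0], [93.0, 82.0, 7.0]]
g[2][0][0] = 50.0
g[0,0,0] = -45.0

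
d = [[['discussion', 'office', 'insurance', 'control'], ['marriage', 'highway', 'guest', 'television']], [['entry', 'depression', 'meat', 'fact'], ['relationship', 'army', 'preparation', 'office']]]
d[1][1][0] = 'relationship'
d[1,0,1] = 'depression'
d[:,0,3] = ['control', 'fact']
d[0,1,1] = 'highway'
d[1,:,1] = ['depression', 'army']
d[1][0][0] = 'entry'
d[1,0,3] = 'fact'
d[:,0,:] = [['discussion', 'office', 'insurance', 'control'], ['entry', 'depression', 'meat', 'fact']]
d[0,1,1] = 'highway'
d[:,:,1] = [['office', 'highway'], ['depression', 'army']]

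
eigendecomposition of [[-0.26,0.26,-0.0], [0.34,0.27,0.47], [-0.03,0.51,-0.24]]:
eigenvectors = [[-0.24,-0.78,0.39], [-0.84,-0.05,-0.54], [-0.48,0.62,0.75]]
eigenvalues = [0.64, -0.24, -0.62]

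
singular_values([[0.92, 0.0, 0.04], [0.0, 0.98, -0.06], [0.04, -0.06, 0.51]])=[0.99, 0.92, 0.5]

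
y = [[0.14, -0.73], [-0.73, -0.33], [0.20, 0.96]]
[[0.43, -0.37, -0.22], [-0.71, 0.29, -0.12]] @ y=[[0.29, -0.40], [-0.34, 0.31]]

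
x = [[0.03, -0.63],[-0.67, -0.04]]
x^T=[[0.03,-0.67],[-0.63,-0.04]]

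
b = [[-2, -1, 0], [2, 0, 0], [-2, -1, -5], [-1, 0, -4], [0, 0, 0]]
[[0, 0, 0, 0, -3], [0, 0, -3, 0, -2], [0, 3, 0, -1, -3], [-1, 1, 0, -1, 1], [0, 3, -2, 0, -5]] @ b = [[0, 0, 0], [6, 3, 15], [7, 0, 4], [5, 1, 4], [10, 2, 10]]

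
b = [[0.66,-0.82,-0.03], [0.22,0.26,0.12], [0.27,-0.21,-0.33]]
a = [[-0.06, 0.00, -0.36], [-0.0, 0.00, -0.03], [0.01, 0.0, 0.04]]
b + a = [[0.6, -0.82, -0.39],[0.22, 0.26, 0.09],[0.28, -0.21, -0.29]]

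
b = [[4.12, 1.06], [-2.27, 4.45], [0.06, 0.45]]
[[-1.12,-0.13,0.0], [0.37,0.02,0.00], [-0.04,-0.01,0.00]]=b @ [[-0.26, -0.03, -0.00], [-0.05, -0.01, -0.00]]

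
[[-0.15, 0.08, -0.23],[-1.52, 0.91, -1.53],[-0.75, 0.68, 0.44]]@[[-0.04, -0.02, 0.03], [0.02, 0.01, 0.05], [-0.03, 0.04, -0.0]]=[[0.01, -0.01, -0.0], [0.12, -0.02, -0.0], [0.03, 0.04, 0.01]]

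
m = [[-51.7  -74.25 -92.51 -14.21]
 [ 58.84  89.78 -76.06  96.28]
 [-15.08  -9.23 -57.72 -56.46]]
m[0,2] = -92.51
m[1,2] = -76.06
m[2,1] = -9.23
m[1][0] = 58.84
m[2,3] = -56.46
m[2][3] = -56.46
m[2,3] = -56.46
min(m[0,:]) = -92.51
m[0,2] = -92.51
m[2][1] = -9.23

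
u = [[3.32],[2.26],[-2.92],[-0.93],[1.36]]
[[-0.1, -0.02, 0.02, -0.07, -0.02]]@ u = [[-0.4]]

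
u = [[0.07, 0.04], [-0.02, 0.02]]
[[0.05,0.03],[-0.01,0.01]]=u@[[0.65, 0.04], [0.04, 0.61]]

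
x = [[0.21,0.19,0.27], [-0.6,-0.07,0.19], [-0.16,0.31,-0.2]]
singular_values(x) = [0.66, 0.4, 0.34]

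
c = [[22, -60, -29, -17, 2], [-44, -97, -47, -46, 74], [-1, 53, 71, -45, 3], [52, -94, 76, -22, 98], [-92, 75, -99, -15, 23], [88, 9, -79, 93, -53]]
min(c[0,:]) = -60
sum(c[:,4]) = 147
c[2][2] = 71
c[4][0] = -92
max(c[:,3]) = 93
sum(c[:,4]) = 147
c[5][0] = 88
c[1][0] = -44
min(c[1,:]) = -97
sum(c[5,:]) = 58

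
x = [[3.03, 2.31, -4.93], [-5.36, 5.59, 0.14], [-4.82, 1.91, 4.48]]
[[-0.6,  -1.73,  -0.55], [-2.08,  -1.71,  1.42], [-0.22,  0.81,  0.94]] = x @ [[0.43,0.29,-0.33],[0.03,-0.04,-0.06],[0.40,0.51,-0.12]]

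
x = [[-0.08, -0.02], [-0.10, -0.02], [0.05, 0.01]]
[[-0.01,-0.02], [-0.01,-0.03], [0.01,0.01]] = x @[[0.24, 0.28], [-0.62, -0.02]]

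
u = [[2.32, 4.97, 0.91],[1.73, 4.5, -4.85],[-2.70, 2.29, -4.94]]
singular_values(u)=[8.86, 5.7, 1.91]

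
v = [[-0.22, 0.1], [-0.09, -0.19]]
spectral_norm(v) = 0.24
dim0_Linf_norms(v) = [0.22, 0.19]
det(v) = 0.05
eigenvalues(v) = [(-0.2+0.09j), (-0.2-0.09j)]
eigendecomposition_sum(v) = [[(-0.11+0.03j), (0.05+0.11j)], [-0.04-0.10j, -0.10+0.06j]] + [[(-0.11-0.03j), (0.05-0.11j)],[(-0.04+0.1j), (-0.1-0.06j)]]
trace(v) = -0.41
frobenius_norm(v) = 0.32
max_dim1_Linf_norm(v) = 0.22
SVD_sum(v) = [[-0.22, 0.09],[-0.01, 0.01]] + [[0.00, 0.01], [-0.08, -0.2]]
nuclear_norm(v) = 0.45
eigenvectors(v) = [[(0.73+0j), (0.73-0j)], [0.11+0.68j, (0.11-0.68j)]]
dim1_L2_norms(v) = [0.24, 0.21]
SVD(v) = [[-1.00, -0.06], [-0.06, 1.00]] @ diag([0.24175385885474202, 0.21013108225305815]) @ [[0.93,-0.37], [-0.37,-0.93]]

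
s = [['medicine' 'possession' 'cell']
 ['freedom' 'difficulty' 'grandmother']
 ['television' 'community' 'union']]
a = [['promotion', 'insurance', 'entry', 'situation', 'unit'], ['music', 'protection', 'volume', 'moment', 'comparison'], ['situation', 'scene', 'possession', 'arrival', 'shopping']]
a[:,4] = ['unit', 'comparison', 'shopping']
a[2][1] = 'scene'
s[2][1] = 'community'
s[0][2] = 'cell'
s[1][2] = 'grandmother'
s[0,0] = 'medicine'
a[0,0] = 'promotion'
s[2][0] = 'television'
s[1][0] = 'freedom'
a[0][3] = 'situation'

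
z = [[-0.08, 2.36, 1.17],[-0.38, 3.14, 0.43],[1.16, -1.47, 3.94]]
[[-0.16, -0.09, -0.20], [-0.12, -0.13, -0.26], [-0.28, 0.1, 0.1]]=z@ [[0.04, 0.08, 0.02],[-0.02, -0.03, -0.08],[-0.09, -0.01, -0.01]]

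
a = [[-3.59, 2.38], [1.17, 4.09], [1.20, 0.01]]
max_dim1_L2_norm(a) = 4.31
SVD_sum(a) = [[-1.49, 3.32], [-1.33, 2.97], [0.2, -0.44]] + [[-2.10, -0.94], [2.5, 1.12], [1.0, 0.45]]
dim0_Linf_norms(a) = [3.59, 4.09]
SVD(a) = [[-0.74, 0.62], [-0.66, -0.73], [0.1, -0.29]] @ diag([4.9060617325453695, 3.744350180799591]) @ [[0.41,  -0.91],[-0.91,  -0.41]]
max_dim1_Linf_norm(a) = 4.09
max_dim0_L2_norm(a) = 4.73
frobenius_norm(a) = 6.17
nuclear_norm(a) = 8.65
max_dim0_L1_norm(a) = 6.48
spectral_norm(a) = 4.91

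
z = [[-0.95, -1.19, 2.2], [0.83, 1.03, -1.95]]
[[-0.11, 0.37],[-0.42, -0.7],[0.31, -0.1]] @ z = [[0.41, 0.51, -0.96], [-0.18, -0.22, 0.44], [-0.38, -0.47, 0.88]]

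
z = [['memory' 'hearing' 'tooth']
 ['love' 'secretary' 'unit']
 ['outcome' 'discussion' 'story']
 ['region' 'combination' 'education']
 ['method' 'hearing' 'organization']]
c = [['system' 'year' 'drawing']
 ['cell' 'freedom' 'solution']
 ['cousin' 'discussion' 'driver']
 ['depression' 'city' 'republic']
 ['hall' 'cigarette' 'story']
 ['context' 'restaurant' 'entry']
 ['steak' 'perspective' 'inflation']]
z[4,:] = ['method', 'hearing', 'organization']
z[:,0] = ['memory', 'love', 'outcome', 'region', 'method']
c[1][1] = 'freedom'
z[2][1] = 'discussion'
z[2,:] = ['outcome', 'discussion', 'story']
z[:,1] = ['hearing', 'secretary', 'discussion', 'combination', 'hearing']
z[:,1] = ['hearing', 'secretary', 'discussion', 'combination', 'hearing']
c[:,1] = ['year', 'freedom', 'discussion', 'city', 'cigarette', 'restaurant', 'perspective']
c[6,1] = 'perspective'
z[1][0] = 'love'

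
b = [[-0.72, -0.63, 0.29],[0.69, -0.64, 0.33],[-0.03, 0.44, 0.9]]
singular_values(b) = [1.0, 1.0, 1.0]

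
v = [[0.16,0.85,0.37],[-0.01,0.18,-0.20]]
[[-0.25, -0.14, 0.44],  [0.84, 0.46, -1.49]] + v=[[-0.09, 0.71, 0.81],[0.83, 0.64, -1.69]]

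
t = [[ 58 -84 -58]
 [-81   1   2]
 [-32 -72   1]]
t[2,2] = 1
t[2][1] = -72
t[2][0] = -32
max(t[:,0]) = 58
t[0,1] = -84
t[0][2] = -58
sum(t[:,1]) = -155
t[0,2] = -58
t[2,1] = -72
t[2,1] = -72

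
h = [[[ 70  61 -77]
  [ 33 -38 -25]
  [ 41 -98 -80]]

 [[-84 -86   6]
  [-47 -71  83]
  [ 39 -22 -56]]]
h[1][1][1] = -71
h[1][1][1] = -71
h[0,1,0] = 33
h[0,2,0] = 41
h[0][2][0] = 41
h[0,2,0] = 41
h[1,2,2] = -56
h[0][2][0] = 41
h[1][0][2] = 6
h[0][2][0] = 41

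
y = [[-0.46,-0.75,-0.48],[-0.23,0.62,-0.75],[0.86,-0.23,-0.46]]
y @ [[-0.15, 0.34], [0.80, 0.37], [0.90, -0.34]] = [[-0.96, -0.27], [-0.14, 0.41], [-0.73, 0.36]]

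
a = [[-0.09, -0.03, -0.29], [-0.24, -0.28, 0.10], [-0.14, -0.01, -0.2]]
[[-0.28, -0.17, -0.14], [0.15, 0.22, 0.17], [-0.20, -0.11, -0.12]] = a@[[0.07,-0.18,0.21], [-0.25,-0.4,-0.61], [0.96,0.68,0.49]]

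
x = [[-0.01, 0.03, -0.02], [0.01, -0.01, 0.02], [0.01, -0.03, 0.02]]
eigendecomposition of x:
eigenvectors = [[(-0.89+0j), 0.65+0.00j, (0.65-0j)], [0j, -0.22+0.31j, -0.22-0.31j], [(0.45+0j), (-0.65+0j), -0.65-0.00j]]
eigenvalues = [0j, (-0+0.01j), (-0-0.01j)]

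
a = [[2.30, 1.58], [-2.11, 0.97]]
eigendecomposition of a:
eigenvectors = [[-0.24-0.61j, -0.24+0.61j], [0.76+0.00j, 0.76-0.00j]]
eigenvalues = [(1.63+1.7j), (1.63-1.7j)]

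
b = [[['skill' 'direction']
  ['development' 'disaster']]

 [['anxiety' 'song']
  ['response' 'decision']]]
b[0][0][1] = 'direction'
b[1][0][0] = 'anxiety'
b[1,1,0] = 'response'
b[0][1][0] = 'development'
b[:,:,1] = [['direction', 'disaster'], ['song', 'decision']]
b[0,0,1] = 'direction'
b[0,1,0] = 'development'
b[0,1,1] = 'disaster'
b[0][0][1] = 'direction'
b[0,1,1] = 'disaster'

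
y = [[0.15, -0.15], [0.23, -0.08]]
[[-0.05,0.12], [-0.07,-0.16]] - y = [[-0.2, 0.27],[-0.3, -0.08]]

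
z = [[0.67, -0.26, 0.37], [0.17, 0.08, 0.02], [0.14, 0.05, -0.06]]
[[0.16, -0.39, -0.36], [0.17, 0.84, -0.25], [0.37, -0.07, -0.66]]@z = [[-0.01,-0.09,0.07], [0.22,0.01,0.09], [0.14,-0.13,0.18]]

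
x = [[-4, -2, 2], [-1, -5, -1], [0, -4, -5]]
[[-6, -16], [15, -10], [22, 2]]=x @ [[2, 2], [-3, 2], [-2, -2]]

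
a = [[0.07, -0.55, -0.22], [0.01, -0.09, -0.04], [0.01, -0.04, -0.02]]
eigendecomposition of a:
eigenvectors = [[0.95+0.00j, -0.97+0.00j, (-0.97-0j)], [(-0.03+0j), -0.20-0.01j, -0.20+0.01j], [(0.31+0j), (0.06+0.09j), 0.06-0.09j]]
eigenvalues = [(0.01+0j), (-0.03+0.02j), (-0.03-0.02j)]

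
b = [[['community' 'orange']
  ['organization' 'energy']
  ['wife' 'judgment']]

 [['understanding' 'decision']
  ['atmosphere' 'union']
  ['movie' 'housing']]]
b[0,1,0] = 'organization'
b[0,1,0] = 'organization'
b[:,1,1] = ['energy', 'union']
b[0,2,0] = 'wife'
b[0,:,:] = [['community', 'orange'], ['organization', 'energy'], ['wife', 'judgment']]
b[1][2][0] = 'movie'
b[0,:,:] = [['community', 'orange'], ['organization', 'energy'], ['wife', 'judgment']]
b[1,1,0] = 'atmosphere'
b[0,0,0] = 'community'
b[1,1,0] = 'atmosphere'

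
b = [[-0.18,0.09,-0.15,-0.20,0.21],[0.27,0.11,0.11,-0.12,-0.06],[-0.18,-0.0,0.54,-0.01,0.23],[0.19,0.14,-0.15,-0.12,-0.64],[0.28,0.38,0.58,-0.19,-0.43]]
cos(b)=[[0.95, -0.02, -0.05, -0.01, 0.02], [0.04, 1.0, -0.01, 0.02, -0.09], [0.0, -0.03, 0.78, 0.01, 0.00], [0.08, 0.11, 0.21, 0.96, -0.17], [0.10, 0.06, -0.04, 0.00, 0.77]]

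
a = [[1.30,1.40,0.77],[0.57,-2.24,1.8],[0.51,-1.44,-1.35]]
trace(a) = -2.29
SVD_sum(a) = [[-0.08, 0.96, -0.29], [0.22, -2.58, 0.78], [0.08, -0.98, 0.30]] + [[0.5, 0.46, 1.37], [0.37, 0.34, 1.02], [-0.48, -0.44, -1.32]] + [[0.88, -0.02, -0.31], [-0.01, 0.0, 0.0], [0.91, -0.02, -0.32]]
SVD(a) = [[-0.33, 0.64, -0.70], [0.88, 0.47, 0.01], [0.34, -0.61, -0.72]] @ diag([3.0614059400654505, 2.409039205435836, 1.3438466344062694]) @ [[0.08, -0.95, 0.29], [0.32, 0.3, 0.9], [-0.94, 0.02, 0.33]]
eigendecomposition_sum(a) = [[1.51-0.00j,(0.33+0j),0.59-0.00j], [0.28-0.00j,0.06+0.00j,0.11-0.00j], [(0.12-0j),0.03+0.00j,(0.05-0j)]] + [[-0.11-0.00j, (0.54+0.29j), 0.09-0.62j], [0.14-0.16j, (-1.15+0.46j), (0.85+0.96j)], [(0.19+0.1j), (-0.73-0.98j), (-0.7+1.06j)]] + [[(-0.11+0j), (0.54-0.29j), (0.09+0.62j)], [(0.14+0.16j), (-1.15-0.46j), (0.85-0.96j)], [0.19-0.10j, -0.73+0.98j, -0.70-1.06j]]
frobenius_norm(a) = 4.12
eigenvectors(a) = [[0.98+0.00j, (0.21+0.25j), 0.21-0.25j], [0.18+0.00j, (-0.67+0j), (-0.67-0j)], [(0.08+0j), (-0.17-0.64j), -0.17+0.64j]]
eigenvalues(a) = [(1.62+0j), (-1.96+1.51j), (-1.96-1.51j)]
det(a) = 9.91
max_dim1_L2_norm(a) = 2.93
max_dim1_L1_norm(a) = 4.61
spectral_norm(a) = 3.06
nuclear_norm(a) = 6.81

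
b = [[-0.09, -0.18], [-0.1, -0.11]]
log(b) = [[(-2.48+1.45j), 1.28+2.10j], [0.71+1.17j, (-2.34+1.69j)]]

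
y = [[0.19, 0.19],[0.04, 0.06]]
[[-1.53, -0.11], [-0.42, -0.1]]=y@ [[-3.35, 3.28], [-4.70, -3.86]]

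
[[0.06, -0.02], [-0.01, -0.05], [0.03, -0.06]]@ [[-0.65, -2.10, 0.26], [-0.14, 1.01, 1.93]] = [[-0.04,-0.15,-0.02], [0.01,-0.03,-0.10], [-0.01,-0.12,-0.11]]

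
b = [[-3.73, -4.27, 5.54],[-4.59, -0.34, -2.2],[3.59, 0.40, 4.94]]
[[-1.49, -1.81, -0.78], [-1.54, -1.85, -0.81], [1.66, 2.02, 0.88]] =b@[[0.25, 0.30, 0.13],[0.30, 0.37, 0.16],[0.13, 0.16, 0.07]]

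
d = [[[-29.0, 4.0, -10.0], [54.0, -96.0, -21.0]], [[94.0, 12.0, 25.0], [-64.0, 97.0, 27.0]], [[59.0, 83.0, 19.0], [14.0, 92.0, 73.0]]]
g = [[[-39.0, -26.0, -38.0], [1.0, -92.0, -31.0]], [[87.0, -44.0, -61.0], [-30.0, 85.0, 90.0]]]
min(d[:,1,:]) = -96.0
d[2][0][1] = 83.0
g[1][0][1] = -44.0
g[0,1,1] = -92.0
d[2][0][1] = 83.0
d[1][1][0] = -64.0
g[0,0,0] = -39.0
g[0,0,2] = -38.0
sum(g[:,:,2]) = -40.0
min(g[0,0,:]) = -39.0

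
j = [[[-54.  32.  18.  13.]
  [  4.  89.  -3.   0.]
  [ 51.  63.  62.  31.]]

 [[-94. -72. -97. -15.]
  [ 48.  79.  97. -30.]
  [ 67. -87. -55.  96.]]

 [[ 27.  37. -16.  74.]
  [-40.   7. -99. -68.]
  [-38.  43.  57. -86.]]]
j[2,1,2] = -99.0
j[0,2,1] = 63.0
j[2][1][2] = -99.0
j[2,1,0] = -40.0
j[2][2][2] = 57.0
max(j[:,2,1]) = 63.0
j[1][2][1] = -87.0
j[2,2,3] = -86.0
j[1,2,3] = 96.0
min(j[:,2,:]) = -87.0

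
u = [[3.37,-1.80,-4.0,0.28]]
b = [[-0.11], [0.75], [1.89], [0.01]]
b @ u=[[-0.37, 0.2, 0.44, -0.03], [2.53, -1.35, -3.00, 0.21], [6.37, -3.40, -7.56, 0.53], [0.03, -0.02, -0.04, 0.00]]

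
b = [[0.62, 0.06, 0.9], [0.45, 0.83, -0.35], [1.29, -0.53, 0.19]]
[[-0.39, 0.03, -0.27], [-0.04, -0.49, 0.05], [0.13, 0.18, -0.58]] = b @ [[0.06, -0.08, -0.35], [-0.27, -0.5, 0.22], [-0.46, 0.12, -0.07]]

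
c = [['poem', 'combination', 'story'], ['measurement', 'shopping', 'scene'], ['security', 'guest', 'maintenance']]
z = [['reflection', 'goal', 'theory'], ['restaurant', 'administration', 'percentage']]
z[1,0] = 'restaurant'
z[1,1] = 'administration'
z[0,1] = 'goal'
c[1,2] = 'scene'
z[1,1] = 'administration'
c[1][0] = 'measurement'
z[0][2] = 'theory'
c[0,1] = 'combination'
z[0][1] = 'goal'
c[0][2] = 'story'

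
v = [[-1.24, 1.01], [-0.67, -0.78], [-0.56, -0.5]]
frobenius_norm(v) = 2.04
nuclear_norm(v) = 2.87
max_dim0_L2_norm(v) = 1.52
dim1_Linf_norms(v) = [1.24, 0.78, 0.56]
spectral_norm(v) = 1.61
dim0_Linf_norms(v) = [1.24, 1.01]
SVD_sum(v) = [[-1.34, 0.85],  [-0.12, 0.08],  [-0.17, 0.11]] + [[0.10, 0.16], [-0.55, -0.86], [-0.39, -0.61]]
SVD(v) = [[-0.99, 0.15], [-0.09, -0.81], [-0.13, -0.57]] @ diag([1.6081188053384832, 1.2619643053259195]) @ [[0.84, -0.54], [0.54, 0.84]]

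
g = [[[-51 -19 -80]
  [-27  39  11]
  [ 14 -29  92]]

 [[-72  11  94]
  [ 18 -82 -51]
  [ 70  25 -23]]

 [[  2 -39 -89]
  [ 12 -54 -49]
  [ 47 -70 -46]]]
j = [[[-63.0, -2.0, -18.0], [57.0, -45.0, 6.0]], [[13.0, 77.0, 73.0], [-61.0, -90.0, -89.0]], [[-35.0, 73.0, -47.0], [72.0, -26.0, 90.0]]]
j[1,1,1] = -90.0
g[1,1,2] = -51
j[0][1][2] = 6.0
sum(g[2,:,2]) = -184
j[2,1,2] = 90.0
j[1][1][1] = -90.0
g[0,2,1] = -29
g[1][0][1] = 11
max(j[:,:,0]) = 72.0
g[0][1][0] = -27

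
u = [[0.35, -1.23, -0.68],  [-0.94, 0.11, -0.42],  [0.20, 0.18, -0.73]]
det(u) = 1.08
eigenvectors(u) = [[(0.78+0j),-0.62+0.00j,(-0.62-0j)], [-0.62+0.00j,(-0.6-0.06j),-0.60+0.06j], [(0.02+0j),(0.04+0.51j),(0.04-0.51j)]]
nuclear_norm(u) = 3.22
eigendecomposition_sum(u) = [[0.72-0.00j, -0.75-0.00j, (-0.08+0j)], [(-0.57+0j), (0.59+0j), (0.07+0j)], [0.02-0.00j, (-0.02-0j), (-0+0j)]] + [[-0.18+0.09j, -0.24+0.10j, -0.30-0.47j],[(-0.19+0.07j), (-0.24+0.07j), -0.24-0.48j],[0.09+0.14j, 0.10+0.19j, -0.36+0.28j]] + [[(-0.18-0.09j), (-0.24-0.1j), -0.30+0.47j], [(-0.19-0.07j), (-0.24-0.07j), (-0.24+0.48j)], [(0.09-0.14j), (0.1-0.19j), (-0.36-0.28j)]]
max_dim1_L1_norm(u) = 2.26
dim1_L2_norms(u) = [1.45, 1.04, 0.78]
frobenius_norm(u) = 1.94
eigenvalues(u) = [(1.31+0j), (-0.79+0.45j), (-0.79-0.45j)]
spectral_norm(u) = 1.48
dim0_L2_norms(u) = [1.02, 1.25, 1.08]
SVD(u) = [[-0.97,-0.06,-0.23],[0.13,-0.95,-0.29],[-0.2,-0.31,0.93]] @ diag([1.4807789278260663, 1.0511109148703128, 0.6911292292666976]) @ [[-0.34, 0.79, 0.51], [0.77, -0.08, 0.63], [0.54, 0.61, -0.58]]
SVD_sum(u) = [[0.49,-1.14,-0.73], [-0.07,0.15,0.10], [0.1,-0.23,-0.15]] + [[-0.05, 0.01, -0.04], [-0.77, 0.08, -0.63], [-0.25, 0.02, -0.2]] + [[-0.09, -0.10, 0.09],[-0.11, -0.12, 0.12],[0.35, 0.39, -0.38]]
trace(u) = -0.27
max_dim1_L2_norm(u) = 1.45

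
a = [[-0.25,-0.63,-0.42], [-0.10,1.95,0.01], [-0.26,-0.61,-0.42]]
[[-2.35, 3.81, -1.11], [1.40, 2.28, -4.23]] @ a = [[0.50, 9.59, 1.49], [0.52, 6.14, 1.21]]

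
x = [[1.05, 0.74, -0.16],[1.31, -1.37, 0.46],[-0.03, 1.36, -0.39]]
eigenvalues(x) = [-2.1, 1.39, 0.0]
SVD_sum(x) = [[-0.10, 0.19, -0.06],[0.81, -1.61, 0.50],[-0.56, 1.11, -0.35]] + [[1.15, 0.55, -0.10], [0.50, 0.24, -0.04], [0.53, 0.25, -0.05]] + [[0.0, -0.00, -0.00], [-0.0, 0.0, 0.0], [-0.0, 0.00, 0.0]]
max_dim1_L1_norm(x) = 3.14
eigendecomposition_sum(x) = [[-0.18, 0.42, -0.13],  [0.65, -1.54, 0.48],  [-0.52, 1.23, -0.38]] + [[1.23, 0.32, -0.03],[0.66, 0.17, -0.02],[0.49, 0.13, -0.01]] + [[0.0, -0.0, -0.00], [-0.00, 0.00, 0.0], [-0.00, 0.00, 0.00]]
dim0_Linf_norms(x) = [1.31, 1.37, 0.46]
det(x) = -0.01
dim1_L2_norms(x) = [1.29, 1.95, 1.42]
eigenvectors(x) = [[0.21,-0.83,-0.05], [-0.76,-0.45,0.28], [0.61,-0.33,0.96]]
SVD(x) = [[0.1, 0.84, -0.53], [-0.82, 0.37, 0.44], [0.56, 0.39, 0.73]] @ diag([2.2814140462407324, 1.5093198455421262, 0.0018850645034885413]) @ [[-0.43, 0.86, -0.27], [0.9, 0.43, -0.08], [-0.05, 0.28, 0.96]]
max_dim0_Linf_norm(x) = 1.37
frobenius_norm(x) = 2.74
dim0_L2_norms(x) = [1.68, 2.07, 0.62]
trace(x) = -0.71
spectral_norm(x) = 2.28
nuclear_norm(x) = 3.79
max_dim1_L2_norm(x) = 1.95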